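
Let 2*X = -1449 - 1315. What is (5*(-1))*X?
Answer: 6910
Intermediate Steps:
X = -1382 (X = (-1449 - 1315)/2 = (½)*(-2764) = -1382)
(5*(-1))*X = (5*(-1))*(-1382) = -5*(-1382) = 6910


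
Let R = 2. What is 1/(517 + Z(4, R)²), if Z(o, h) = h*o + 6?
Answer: 1/713 ≈ 0.0014025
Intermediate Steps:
Z(o, h) = 6 + h*o
1/(517 + Z(4, R)²) = 1/(517 + (6 + 2*4)²) = 1/(517 + (6 + 8)²) = 1/(517 + 14²) = 1/(517 + 196) = 1/713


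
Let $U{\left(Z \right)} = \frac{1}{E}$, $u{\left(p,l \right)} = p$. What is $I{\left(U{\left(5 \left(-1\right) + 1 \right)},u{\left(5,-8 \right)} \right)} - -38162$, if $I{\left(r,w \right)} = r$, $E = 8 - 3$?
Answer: $\frac{190811}{5} \approx 38162.0$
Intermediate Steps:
$E = 5$
$U{\left(Z \right)} = \frac{1}{5}$
$I{\left(U{\left(5 \left(-1\right) + 1 \right)},u{\left(5,-8 \right)} \right)} - -38162 = \frac{1}{5} - -38162 = \frac{1}{5} + 38162 = \frac{190811}{5}$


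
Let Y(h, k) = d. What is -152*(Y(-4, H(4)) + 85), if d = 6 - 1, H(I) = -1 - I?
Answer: -13680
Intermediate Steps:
d = 5
Y(h, k) = 5
-152*(Y(-4, H(4)) + 85) = -152*(5 + 85) = -152*90 = -13680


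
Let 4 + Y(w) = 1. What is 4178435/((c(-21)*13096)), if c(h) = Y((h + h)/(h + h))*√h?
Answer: 4178435*I*√21/825048 ≈ 23.208*I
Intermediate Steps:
Y(w) = -3 (Y(w) = -4 + 1 = -3)
c(h) = -3*√h
4178435/((c(-21)*13096)) = 4178435/((-3*I*√21*13096)) = 4178435/((-39288*I*√21)) = 4178435*(I*√21/825048) = 4178435*I*√21/825048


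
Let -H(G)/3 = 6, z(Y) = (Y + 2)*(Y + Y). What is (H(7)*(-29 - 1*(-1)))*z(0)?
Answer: 0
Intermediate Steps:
z(Y) = 2*Y*(2 + Y) (z(Y) = (2 + Y)*(2*Y) = 2*Y*(2 + Y))
H(G) = -18 (H(G) = -3*6 = -18)
(H(7)*(-29 - 1*(-1)))*z(0) = (-18*(-29 - 1*(-1)))*(2*0*(2 + 0)) = (-18*(-29 + 1))*(2*0*2) = -18*(-28)*0 = 504*0 = 0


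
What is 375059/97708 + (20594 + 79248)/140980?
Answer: 15657794989/3443718460 ≈ 4.5468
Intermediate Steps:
375059/97708 + (20594 + 79248)/140980 = 375059*(1/97708) + 99842*(1/140980) = 375059/97708 + 49921/70490 = 15657794989/3443718460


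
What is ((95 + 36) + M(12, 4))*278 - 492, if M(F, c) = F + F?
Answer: 42598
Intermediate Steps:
M(F, c) = 2*F
((95 + 36) + M(12, 4))*278 - 492 = ((95 + 36) + 2*12)*278 - 492 = (131 + 24)*278 - 492 = 155*278 - 492 = 43090 - 492 = 42598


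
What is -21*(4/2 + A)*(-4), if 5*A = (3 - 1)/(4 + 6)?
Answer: 4284/25 ≈ 171.36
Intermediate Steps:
A = 1/25 (A = ((3 - 1)/(4 + 6))/5 = (2/10)/5 = (2*(1/10))/5 = (1/5)*(1/5) = 1/25 ≈ 0.040000)
-21*(4/2 + A)*(-4) = -21*(4/2 + 1/25)*(-4) = -21*(4*(1/2) + 1/25)*(-4) = -21*(2 + 1/25)*(-4) = -1071*(-4)/25 = -21*(-204/25) = 4284/25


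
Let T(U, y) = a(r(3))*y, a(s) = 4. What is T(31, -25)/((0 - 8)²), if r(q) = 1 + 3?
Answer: -25/16 ≈ -1.5625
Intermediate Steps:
r(q) = 4
T(U, y) = 4*y
T(31, -25)/((0 - 8)²) = (4*(-25))/((0 - 8)²) = -100/((-8)²) = -100/64 = -100*1/64 = -25/16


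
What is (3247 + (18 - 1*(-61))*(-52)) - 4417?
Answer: -5278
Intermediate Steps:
(3247 + (18 - 1*(-61))*(-52)) - 4417 = (3247 + (18 + 61)*(-52)) - 4417 = (3247 + 79*(-52)) - 4417 = (3247 - 4108) - 4417 = -861 - 4417 = -5278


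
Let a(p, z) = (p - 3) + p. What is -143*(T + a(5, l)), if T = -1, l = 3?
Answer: -858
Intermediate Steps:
a(p, z) = -3 + 2*p (a(p, z) = (-3 + p) + p = -3 + 2*p)
-143*(T + a(5, l)) = -143*(-1 + (-3 + 2*5)) = -143*(-1 + (-3 + 10)) = -143*(-1 + 7) = -143*6 = -858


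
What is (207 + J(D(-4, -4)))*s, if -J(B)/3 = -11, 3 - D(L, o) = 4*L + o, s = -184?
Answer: -44160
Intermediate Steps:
D(L, o) = 3 - o - 4*L (D(L, o) = 3 - (4*L + o) = 3 - (o + 4*L) = 3 + (-o - 4*L) = 3 - o - 4*L)
J(B) = 33 (J(B) = -3*(-11) = 33)
(207 + J(D(-4, -4)))*s = (207 + 33)*(-184) = 240*(-184) = -44160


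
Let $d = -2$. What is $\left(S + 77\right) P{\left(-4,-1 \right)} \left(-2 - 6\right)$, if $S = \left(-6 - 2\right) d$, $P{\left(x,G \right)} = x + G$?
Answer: $3720$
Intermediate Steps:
$P{\left(x,G \right)} = G + x$
$S = 16$ ($S = \left(-6 - 2\right) \left(-2\right) = \left(-8\right) \left(-2\right) = 16$)
$\left(S + 77\right) P{\left(-4,-1 \right)} \left(-2 - 6\right) = \left(16 + 77\right) \left(-1 - 4\right) \left(-2 - 6\right) = 93 \left(- 5 \left(-2 - 6\right)\right) = 93 \left(\left(-5\right) \left(-8\right)\right) = 93 \cdot 40 = 3720$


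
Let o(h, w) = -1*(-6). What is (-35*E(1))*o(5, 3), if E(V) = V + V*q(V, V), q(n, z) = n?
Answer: -420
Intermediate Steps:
o(h, w) = 6
E(V) = V + V² (E(V) = V + V*V = V + V²)
(-35*E(1))*o(5, 3) = -35*(1 + 1)*6 = -35*2*6 = -70*6 = -420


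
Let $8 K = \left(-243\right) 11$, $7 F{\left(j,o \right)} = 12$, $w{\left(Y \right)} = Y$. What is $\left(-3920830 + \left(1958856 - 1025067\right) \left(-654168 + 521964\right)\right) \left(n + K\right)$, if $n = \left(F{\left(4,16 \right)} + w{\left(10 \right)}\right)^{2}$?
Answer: $\frac{4764420175726205}{196} \approx 2.4308 \cdot 10^{13}$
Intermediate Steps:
$F{\left(j,o \right)} = \frac{12}{7}$ ($F{\left(j,o \right)} = \frac{1}{7} \cdot 12 = \frac{12}{7}$)
$K = - \frac{2673}{8}$ ($K = \frac{\left(-243\right) 11}{8} = \frac{1}{8} \left(-2673\right) = - \frac{2673}{8} \approx -334.13$)
$n = \frac{6724}{49}$ ($n = \left(\frac{12}{7} + 10\right)^{2} = \left(\frac{82}{7}\right)^{2} = \frac{6724}{49} \approx 137.22$)
$\left(-3920830 + \left(1958856 - 1025067\right) \left(-654168 + 521964\right)\right) \left(n + K\right) = \left(-3920830 + \left(1958856 - 1025067\right) \left(-654168 + 521964\right)\right) \left(\frac{6724}{49} - \frac{2673}{8}\right) = \left(-3920830 + 933789 \left(-132204\right)\right) \left(- \frac{77185}{392}\right) = \left(-3920830 - 123450640956\right) \left(- \frac{77185}{392}\right) = \left(-123454561786\right) \left(- \frac{77185}{392}\right) = \frac{4764420175726205}{196}$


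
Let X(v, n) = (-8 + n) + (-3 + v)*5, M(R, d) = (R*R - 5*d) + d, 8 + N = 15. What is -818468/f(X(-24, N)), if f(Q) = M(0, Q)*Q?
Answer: 204617/18496 ≈ 11.063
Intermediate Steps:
N = 7 (N = -8 + 15 = 7)
M(R, d) = R² - 4*d (M(R, d) = (R² - 5*d) + d = R² - 4*d)
X(v, n) = -23 + n + 5*v (X(v, n) = (-8 + n) + (-15 + 5*v) = -23 + n + 5*v)
f(Q) = -4*Q² (f(Q) = (0² - 4*Q)*Q = (0 - 4*Q)*Q = (-4*Q)*Q = -4*Q²)
-818468/f(X(-24, N)) = -818468*(-1/(4*(-23 + 7 + 5*(-24))²)) = -818468*(-1/(4*(-23 + 7 - 120)²)) = -818468/((-4*(-136)²)) = -818468/((-4*18496)) = -818468/(-73984) = -818468*(-1/73984) = 204617/18496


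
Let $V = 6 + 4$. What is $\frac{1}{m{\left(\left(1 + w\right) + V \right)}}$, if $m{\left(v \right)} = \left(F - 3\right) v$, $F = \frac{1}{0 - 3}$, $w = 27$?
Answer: $- \frac{3}{380} \approx -0.0078947$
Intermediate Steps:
$F = - \frac{1}{3}$ ($F = \frac{1}{-3} = - \frac{1}{3} \approx -0.33333$)
$V = 10$
$m{\left(v \right)} = - \frac{10 v}{3}$ ($m{\left(v \right)} = \left(- \frac{1}{3} - 3\right) v = - \frac{10 v}{3}$)
$\frac{1}{m{\left(\left(1 + w\right) + V \right)}} = \frac{1}{\left(- \frac{10}{3}\right) \left(\left(1 + 27\right) + 10\right)} = \frac{1}{\left(- \frac{10}{3}\right) \left(28 + 10\right)} = \frac{1}{\left(- \frac{10}{3}\right) 38} = \frac{1}{- \frac{380}{3}} = - \frac{3}{380}$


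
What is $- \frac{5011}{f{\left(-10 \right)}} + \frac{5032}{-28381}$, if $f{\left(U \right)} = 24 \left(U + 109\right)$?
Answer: $- \frac{154173223}{67433256} \approx -2.2863$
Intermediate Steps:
$f{\left(U \right)} = 2616 + 24 U$ ($f{\left(U \right)} = 24 \left(109 + U\right) = 2616 + 24 U$)
$- \frac{5011}{f{\left(-10 \right)}} + \frac{5032}{-28381} = - \frac{5011}{2616 + 24 \left(-10\right)} + \frac{5032}{-28381} = - \frac{5011}{2616 - 240} + 5032 \left(- \frac{1}{28381}\right) = - \frac{5011}{2376} - \frac{5032}{28381} = - \frac{154173223}{67433256}$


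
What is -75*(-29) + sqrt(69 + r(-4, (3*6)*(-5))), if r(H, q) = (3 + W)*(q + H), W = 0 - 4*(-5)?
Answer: 2175 + I*sqrt(2093) ≈ 2175.0 + 45.749*I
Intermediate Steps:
W = 20 (W = 0 + 20 = 20)
r(H, q) = 23*H + 23*q (r(H, q) = (3 + 20)*(q + H) = 23*(H + q) = 23*H + 23*q)
-75*(-29) + sqrt(69 + r(-4, (3*6)*(-5))) = -75*(-29) + sqrt(69 + (23*(-4) + 23*((3*6)*(-5)))) = 2175 + sqrt(69 + (-92 + 23*(18*(-5)))) = 2175 + sqrt(69 + (-92 + 23*(-90))) = 2175 + sqrt(69 + (-92 - 2070)) = 2175 + sqrt(69 - 2162) = 2175 + sqrt(-2093) = 2175 + I*sqrt(2093)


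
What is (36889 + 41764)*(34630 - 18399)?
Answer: 1276616843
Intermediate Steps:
(36889 + 41764)*(34630 - 18399) = 78653*16231 = 1276616843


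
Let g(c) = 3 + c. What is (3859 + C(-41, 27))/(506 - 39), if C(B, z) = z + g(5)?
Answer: 3894/467 ≈ 8.3383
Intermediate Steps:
C(B, z) = 8 + z (C(B, z) = z + (3 + 5) = z + 8 = 8 + z)
(3859 + C(-41, 27))/(506 - 39) = (3859 + (8 + 27))/(506 - 39) = (3859 + 35)/467 = 3894*(1/467) = 3894/467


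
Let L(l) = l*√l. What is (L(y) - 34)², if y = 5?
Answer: 1281 - 340*√5 ≈ 520.74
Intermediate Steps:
L(l) = l^(3/2)
(L(y) - 34)² = (5^(3/2) - 34)² = (5*√5 - 34)² = (-34 + 5*√5)²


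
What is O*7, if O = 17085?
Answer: 119595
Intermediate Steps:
O*7 = 17085*7 = 119595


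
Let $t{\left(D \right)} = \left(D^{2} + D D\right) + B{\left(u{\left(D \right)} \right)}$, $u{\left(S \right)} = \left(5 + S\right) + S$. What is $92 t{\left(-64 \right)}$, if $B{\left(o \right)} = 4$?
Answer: $754032$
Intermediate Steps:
$u{\left(S \right)} = 5 + 2 S$
$t{\left(D \right)} = 4 + 2 D^{2}$ ($t{\left(D \right)} = \left(D^{2} + D D\right) + 4 = \left(D^{2} + D^{2}\right) + 4 = 2 D^{2} + 4 = 4 + 2 D^{2}$)
$92 t{\left(-64 \right)} = 92 \left(4 + 2 \left(-64\right)^{2}\right) = 92 \left(4 + 2 \cdot 4096\right) = 92 \left(4 + 8192\right) = 92 \cdot 8196 = 754032$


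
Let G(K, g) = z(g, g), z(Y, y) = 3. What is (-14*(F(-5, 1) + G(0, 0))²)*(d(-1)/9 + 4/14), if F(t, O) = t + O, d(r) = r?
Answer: -22/9 ≈ -2.4444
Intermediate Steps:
G(K, g) = 3
F(t, O) = O + t
(-14*(F(-5, 1) + G(0, 0))²)*(d(-1)/9 + 4/14) = (-14*((1 - 5) + 3)²)*(-1/9 + 4/14) = (-14*(-4 + 3)²)*(-1*⅑ + 4*(1/14)) = (-14*(-1)²)*(-⅑ + 2/7) = -14*1*(11/63) = -14*11/63 = -22/9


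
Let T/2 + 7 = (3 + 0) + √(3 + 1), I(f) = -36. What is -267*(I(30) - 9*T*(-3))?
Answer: 38448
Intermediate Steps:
T = -4 (T = -14 + 2*((3 + 0) + √(3 + 1)) = -14 + 2*(3 + √4) = -14 + 2*(3 + 2) = -14 + 2*5 = -14 + 10 = -4)
-267*(I(30) - 9*T*(-3)) = -267*(-36 - 9*(-4)*(-3)) = -267*(-36 + 36*(-3)) = -267*(-36 - 108) = -267*(-144) = 38448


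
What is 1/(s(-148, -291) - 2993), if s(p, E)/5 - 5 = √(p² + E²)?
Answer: -2968/6144399 - 5*√106585/6144399 ≈ -0.00074871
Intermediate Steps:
s(p, E) = 25 + 5*√(E² + p²) (s(p, E) = 25 + 5*√(p² + E²) = 25 + 5*√(E² + p²))
1/(s(-148, -291) - 2993) = 1/((25 + 5*√((-291)² + (-148)²)) - 2993) = 1/((25 + 5*√(84681 + 21904)) - 2993) = 1/((25 + 5*√106585) - 2993) = 1/(-2968 + 5*√106585)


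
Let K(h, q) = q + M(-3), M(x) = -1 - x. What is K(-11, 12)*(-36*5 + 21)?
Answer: -2226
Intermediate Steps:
K(h, q) = 2 + q (K(h, q) = q + (-1 - 1*(-3)) = q + (-1 + 3) = q + 2 = 2 + q)
K(-11, 12)*(-36*5 + 21) = (2 + 12)*(-36*5 + 21) = 14*(-180 + 21) = 14*(-159) = -2226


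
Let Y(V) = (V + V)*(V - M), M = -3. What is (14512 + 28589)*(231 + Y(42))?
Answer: 172878111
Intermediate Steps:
Y(V) = 2*V*(3 + V) (Y(V) = (V + V)*(V - 1*(-3)) = (2*V)*(V + 3) = (2*V)*(3 + V) = 2*V*(3 + V))
(14512 + 28589)*(231 + Y(42)) = (14512 + 28589)*(231 + 2*42*(3 + 42)) = 43101*(231 + 2*42*45) = 43101*(231 + 3780) = 43101*4011 = 172878111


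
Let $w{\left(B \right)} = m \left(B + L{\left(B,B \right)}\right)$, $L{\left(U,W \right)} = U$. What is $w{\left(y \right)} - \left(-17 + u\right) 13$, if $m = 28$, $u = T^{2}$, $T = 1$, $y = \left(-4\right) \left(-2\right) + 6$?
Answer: $992$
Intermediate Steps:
$y = 14$ ($y = 8 + 6 = 14$)
$u = 1$ ($u = 1^{2} = 1$)
$w{\left(B \right)} = 56 B$ ($w{\left(B \right)} = 28 \left(B + B\right) = 28 \cdot 2 B = 56 B$)
$w{\left(y \right)} - \left(-17 + u\right) 13 = 56 \cdot 14 - \left(-17 + 1\right) 13 = 784 - \left(-16\right) 13 = 784 - -208 = 784 + 208 = 992$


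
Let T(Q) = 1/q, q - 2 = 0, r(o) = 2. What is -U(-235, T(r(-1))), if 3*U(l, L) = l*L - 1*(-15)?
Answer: 205/6 ≈ 34.167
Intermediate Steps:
q = 2 (q = 2 + 0 = 2)
T(Q) = ½ (T(Q) = 1/2 = ½)
U(l, L) = 5 + L*l/3 (U(l, L) = (l*L - 1*(-15))/3 = (L*l + 15)/3 = (15 + L*l)/3 = 5 + L*l/3)
-U(-235, T(r(-1))) = -(5 + (⅓)*(½)*(-235)) = -(5 - 235/6) = -1*(-205/6) = 205/6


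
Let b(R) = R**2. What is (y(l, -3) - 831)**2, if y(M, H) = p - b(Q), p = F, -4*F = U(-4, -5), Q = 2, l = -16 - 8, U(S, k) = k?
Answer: 11122225/16 ≈ 6.9514e+5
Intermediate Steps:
l = -24
F = 5/4 (F = -1/4*(-5) = 5/4 ≈ 1.2500)
p = 5/4 ≈ 1.2500
y(M, H) = -11/4 (y(M, H) = 5/4 - 1*2**2 = 5/4 - 1*4 = 5/4 - 4 = -11/4)
(y(l, -3) - 831)**2 = (-11/4 - 831)**2 = (-3335/4)**2 = 11122225/16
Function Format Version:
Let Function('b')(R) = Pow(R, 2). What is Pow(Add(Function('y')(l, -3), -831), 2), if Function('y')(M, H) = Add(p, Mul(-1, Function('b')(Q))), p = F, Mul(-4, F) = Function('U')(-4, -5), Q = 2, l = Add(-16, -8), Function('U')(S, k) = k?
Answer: Rational(11122225, 16) ≈ 6.9514e+5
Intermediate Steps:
l = -24
F = Rational(5, 4) (F = Mul(Rational(-1, 4), -5) = Rational(5, 4) ≈ 1.2500)
p = Rational(5, 4) ≈ 1.2500
Function('y')(M, H) = Rational(-11, 4) (Function('y')(M, H) = Add(Rational(5, 4), Mul(-1, Pow(2, 2))) = Add(Rational(5, 4), Mul(-1, 4)) = Add(Rational(5, 4), -4) = Rational(-11, 4))
Pow(Add(Function('y')(l, -3), -831), 2) = Pow(Add(Rational(-11, 4), -831), 2) = Pow(Rational(-3335, 4), 2) = Rational(11122225, 16)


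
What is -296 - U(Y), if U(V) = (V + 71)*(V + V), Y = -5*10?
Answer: 1804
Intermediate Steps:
Y = -50
U(V) = 2*V*(71 + V) (U(V) = (71 + V)*(2*V) = 2*V*(71 + V))
-296 - U(Y) = -296 - 2*(-50)*(71 - 50) = -296 - 2*(-50)*21 = -296 - 1*(-2100) = -296 + 2100 = 1804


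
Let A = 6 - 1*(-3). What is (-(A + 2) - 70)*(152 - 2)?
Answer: -12150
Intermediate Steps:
A = 9 (A = 6 + 3 = 9)
(-(A + 2) - 70)*(152 - 2) = (-(9 + 2) - 70)*(152 - 2) = (-1*11 - 70)*150 = (-11 - 70)*150 = -81*150 = -12150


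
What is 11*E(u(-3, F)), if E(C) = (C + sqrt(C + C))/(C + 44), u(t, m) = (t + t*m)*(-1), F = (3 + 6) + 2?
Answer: 99/20 + 33*sqrt(2)/40 ≈ 6.1167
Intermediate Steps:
F = 11 (F = 9 + 2 = 11)
u(t, m) = -t - m*t (u(t, m) = (t + m*t)*(-1) = -t - m*t)
E(C) = (C + sqrt(2)*sqrt(C))/(44 + C) (E(C) = (C + sqrt(2*C))/(44 + C) = (C + sqrt(2)*sqrt(C))/(44 + C))
11*E(u(-3, F)) = 11*((-1*(-3)*(1 + 11) + sqrt(2)*sqrt(-1*(-3)*(1 + 11)))/(44 - 1*(-3)*(1 + 11))) = 11*((-1*(-3)*12 + sqrt(2)*sqrt(-1*(-3)*12))/(44 - 1*(-3)*12)) = 11*((36 + sqrt(2)*sqrt(36))/(44 + 36)) = 11*((36 + sqrt(2)*6)/80) = 11*((36 + 6*sqrt(2))/80) = 11*(9/20 + 3*sqrt(2)/40) = 99/20 + 33*sqrt(2)/40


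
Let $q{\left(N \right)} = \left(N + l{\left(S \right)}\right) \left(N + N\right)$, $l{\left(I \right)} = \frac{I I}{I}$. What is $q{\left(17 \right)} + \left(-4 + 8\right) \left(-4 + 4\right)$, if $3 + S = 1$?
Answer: $510$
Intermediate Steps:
$S = -2$ ($S = -3 + 1 = -2$)
$l{\left(I \right)} = I$ ($l{\left(I \right)} = \frac{I^{2}}{I} = I$)
$q{\left(N \right)} = 2 N \left(-2 + N\right)$ ($q{\left(N \right)} = \left(N - 2\right) \left(N + N\right) = \left(-2 + N\right) 2 N = 2 N \left(-2 + N\right)$)
$q{\left(17 \right)} + \left(-4 + 8\right) \left(-4 + 4\right) = 2 \cdot 17 \left(-2 + 17\right) + \left(-4 + 8\right) \left(-4 + 4\right) = 2 \cdot 17 \cdot 15 + 4 \cdot 0 = 510 + 0 = 510$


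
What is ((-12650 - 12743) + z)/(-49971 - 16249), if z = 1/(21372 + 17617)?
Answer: 247511919/645462895 ≈ 0.38346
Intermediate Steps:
z = 1/38989 ≈ 2.5648e-5
((-12650 - 12743) + z)/(-49971 - 16249) = ((-12650 - 12743) + 1/38989)/(-49971 - 16249) = (-25393 + 1/38989)/(-66220) = -990047676/38989*(-1/66220) = 247511919/645462895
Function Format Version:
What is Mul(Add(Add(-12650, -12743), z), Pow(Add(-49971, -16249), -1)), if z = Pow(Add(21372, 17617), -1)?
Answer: Rational(247511919, 645462895) ≈ 0.38346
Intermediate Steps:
z = Rational(1, 38989) (z = Pow(38989, -1) = Rational(1, 38989) ≈ 2.5648e-5)
Mul(Add(Add(-12650, -12743), z), Pow(Add(-49971, -16249), -1)) = Mul(Add(Add(-12650, -12743), Rational(1, 38989)), Pow(Add(-49971, -16249), -1)) = Mul(Add(-25393, Rational(1, 38989)), Pow(-66220, -1)) = Mul(Rational(-990047676, 38989), Rational(-1, 66220)) = Rational(247511919, 645462895)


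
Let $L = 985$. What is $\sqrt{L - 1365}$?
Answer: $2 i \sqrt{95} \approx 19.494 i$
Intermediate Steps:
$\sqrt{L - 1365} = \sqrt{985 - 1365} = \sqrt{-380} = 2 i \sqrt{95}$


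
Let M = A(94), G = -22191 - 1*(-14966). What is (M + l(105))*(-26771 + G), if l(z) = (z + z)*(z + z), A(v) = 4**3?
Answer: -1501399344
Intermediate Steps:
A(v) = 64
G = -7225 (G = -22191 + 14966 = -7225)
M = 64
l(z) = 4*z**2 (l(z) = (2*z)*(2*z) = 4*z**2)
(M + l(105))*(-26771 + G) = (64 + 4*105**2)*(-26771 - 7225) = (64 + 4*11025)*(-33996) = (64 + 44100)*(-33996) = 44164*(-33996) = -1501399344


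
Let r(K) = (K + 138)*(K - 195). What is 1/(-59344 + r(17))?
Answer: -1/86934 ≈ -1.1503e-5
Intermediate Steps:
r(K) = (-195 + K)*(138 + K) (r(K) = (138 + K)*(-195 + K) = (-195 + K)*(138 + K))
1/(-59344 + r(17)) = 1/(-59344 + (-26910 + 17² - 57*17)) = 1/(-59344 + (-26910 + 289 - 969)) = 1/(-59344 - 27590) = 1/(-86934) = -1/86934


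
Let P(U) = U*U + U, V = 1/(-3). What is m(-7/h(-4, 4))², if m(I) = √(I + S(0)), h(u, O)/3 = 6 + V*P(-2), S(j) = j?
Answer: -7/16 ≈ -0.43750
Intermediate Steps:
V = -⅓ ≈ -0.33333
P(U) = U + U² (P(U) = U² + U = U + U²)
h(u, O) = 16 (h(u, O) = 3*(6 - (-2)*(1 - 2)/3) = 3*(6 - (-2)*(-1)/3) = 3*(6 - ⅓*2) = 3*(6 - ⅔) = 3*(16/3) = 16)
m(I) = √I (m(I) = √(I + 0) = √I)
m(-7/h(-4, 4))² = (√(-7/16))² = (I*√7/4)² = -7/16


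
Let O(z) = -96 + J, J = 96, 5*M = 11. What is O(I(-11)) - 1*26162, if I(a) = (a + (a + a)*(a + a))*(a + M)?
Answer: -26162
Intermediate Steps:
M = 11/5 (M = (⅕)*11 = 11/5 ≈ 2.2000)
I(a) = (11/5 + a)*(a + 4*a²) (I(a) = (a + (a + a)*(a + a))*(a + 11/5) = (a + (2*a)*(2*a))*(11/5 + a) = (a + 4*a²)*(11/5 + a) = (11/5 + a)*(a + 4*a²))
O(z) = 0 (O(z) = -96 + 96 = 0)
O(I(-11)) - 1*26162 = 0 - 1*26162 = 0 - 26162 = -26162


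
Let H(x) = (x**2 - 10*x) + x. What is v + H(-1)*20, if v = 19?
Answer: 219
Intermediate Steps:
H(x) = x**2 - 9*x
v + H(-1)*20 = 19 - (-9 - 1)*20 = 19 - 1*(-10)*20 = 19 + 10*20 = 19 + 200 = 219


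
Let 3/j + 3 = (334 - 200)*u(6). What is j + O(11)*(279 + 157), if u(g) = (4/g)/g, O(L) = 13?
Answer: 606503/107 ≈ 5668.3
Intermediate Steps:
u(g) = 4/g²
j = 27/107 (j = 3/(-3 + (334 - 200)*(4/6²)) = 3/(-3 + 134*(4*(1/36))) = 3/(-3 + 134*(⅑)) = 3/(-3 + 134/9) = 3/(107/9) = 3*(9/107) = 27/107 ≈ 0.25234)
j + O(11)*(279 + 157) = 27/107 + 13*(279 + 157) = 27/107 + 13*436 = 27/107 + 5668 = 606503/107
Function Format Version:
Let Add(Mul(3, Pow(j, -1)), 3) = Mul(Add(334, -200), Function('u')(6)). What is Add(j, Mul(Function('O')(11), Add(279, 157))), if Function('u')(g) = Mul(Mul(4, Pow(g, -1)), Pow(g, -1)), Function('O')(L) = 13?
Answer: Rational(606503, 107) ≈ 5668.3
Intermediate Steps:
Function('u')(g) = Mul(4, Pow(g, -2))
j = Rational(27, 107) (j = Mul(3, Pow(Add(-3, Mul(Add(334, -200), Mul(4, Pow(6, -2)))), -1)) = Mul(3, Pow(Add(-3, Mul(134, Mul(4, Rational(1, 36)))), -1)) = Mul(3, Pow(Add(-3, Mul(134, Rational(1, 9))), -1)) = Mul(3, Pow(Add(-3, Rational(134, 9)), -1)) = Mul(3, Pow(Rational(107, 9), -1)) = Mul(3, Rational(9, 107)) = Rational(27, 107) ≈ 0.25234)
Add(j, Mul(Function('O')(11), Add(279, 157))) = Add(Rational(27, 107), Mul(13, Add(279, 157))) = Add(Rational(27, 107), Mul(13, 436)) = Add(Rational(27, 107), 5668) = Rational(606503, 107)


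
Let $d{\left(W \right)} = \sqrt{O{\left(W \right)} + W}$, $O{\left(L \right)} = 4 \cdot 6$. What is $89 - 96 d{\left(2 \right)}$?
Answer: $89 - 96 \sqrt{26} \approx -400.51$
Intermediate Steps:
$O{\left(L \right)} = 24$
$d{\left(W \right)} = \sqrt{24 + W}$
$89 - 96 d{\left(2 \right)} = 89 - 96 \sqrt{24 + 2} = 89 - 96 \sqrt{26}$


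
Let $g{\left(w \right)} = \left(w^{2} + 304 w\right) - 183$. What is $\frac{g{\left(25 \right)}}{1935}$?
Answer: $\frac{8042}{1935} \approx 4.1561$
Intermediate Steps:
$g{\left(w \right)} = -183 + w^{2} + 304 w$
$\frac{g{\left(25 \right)}}{1935} = \frac{-183 + 25^{2} + 304 \cdot 25}{1935} = \left(-183 + 625 + 7600\right) \frac{1}{1935} = 8042 \cdot \frac{1}{1935} = \frac{8042}{1935}$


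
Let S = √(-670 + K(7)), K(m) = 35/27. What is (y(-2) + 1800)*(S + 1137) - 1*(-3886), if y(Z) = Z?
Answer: 2048212 + 1798*I*√54165/9 ≈ 2.0482e+6 + 46495.0*I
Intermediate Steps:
K(m) = 35/27 (K(m) = 35*(1/27) = 35/27)
S = I*√54165/9 (S = √(-670 + 35/27) = √(-18055/27) = I*√54165/9 ≈ 25.859*I)
(y(-2) + 1800)*(S + 1137) - 1*(-3886) = (-2 + 1800)*(I*√54165/9 + 1137) - 1*(-3886) = 1798*(1137 + I*√54165/9) + 3886 = (2044326 + 1798*I*√54165/9) + 3886 = 2048212 + 1798*I*√54165/9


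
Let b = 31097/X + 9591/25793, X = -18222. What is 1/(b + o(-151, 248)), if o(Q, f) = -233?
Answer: -470000046/110137328437 ≈ -0.0042674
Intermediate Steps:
b = -627317719/470000046 (b = 31097/(-18222) + 9591/25793 = 31097*(-1/18222) + 9591*(1/25793) = -31097/18222 + 9591/25793 = -627317719/470000046 ≈ -1.3347)
1/(b + o(-151, 248)) = 1/(-627317719/470000046 - 233) = 1/(-110137328437/470000046) = -470000046/110137328437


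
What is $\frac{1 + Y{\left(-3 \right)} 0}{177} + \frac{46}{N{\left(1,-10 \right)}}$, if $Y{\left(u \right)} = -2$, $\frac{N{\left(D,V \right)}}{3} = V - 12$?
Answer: $- \frac{1346}{1947} \approx -0.69132$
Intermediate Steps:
$N{\left(D,V \right)} = -36 + 3 V$ ($N{\left(D,V \right)} = 3 \left(V - 12\right) = 3 \left(-12 + V\right) = -36 + 3 V$)
$\frac{1 + Y{\left(-3 \right)} 0}{177} + \frac{46}{N{\left(1,-10 \right)}} = \frac{1 - 0}{177} + \frac{46}{-36 + 3 \left(-10\right)} = \left(1 + 0\right) \frac{1}{177} + \frac{46}{-36 - 30} = 1 \cdot \frac{1}{177} + \frac{46}{-66} = \frac{1}{177} + 46 \left(- \frac{1}{66}\right) = \frac{1}{177} - \frac{23}{33} = - \frac{1346}{1947}$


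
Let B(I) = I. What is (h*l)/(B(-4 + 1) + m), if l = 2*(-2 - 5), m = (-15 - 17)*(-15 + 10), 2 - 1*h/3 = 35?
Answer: 1386/157 ≈ 8.8280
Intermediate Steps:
h = -99 (h = 6 - 3*35 = 6 - 105 = -99)
m = 160 (m = -32*(-5) = 160)
l = -14 (l = 2*(-7) = -14)
(h*l)/(B(-4 + 1) + m) = (-99*(-14))/((-4 + 1) + 160) = 1386/(-3 + 160) = 1386/157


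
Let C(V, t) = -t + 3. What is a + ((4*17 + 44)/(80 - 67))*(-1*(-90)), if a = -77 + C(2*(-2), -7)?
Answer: 9209/13 ≈ 708.38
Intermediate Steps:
C(V, t) = 3 - t
a = -67 (a = -77 + (3 - 1*(-7)) = -77 + (3 + 7) = -77 + 10 = -67)
a + ((4*17 + 44)/(80 - 67))*(-1*(-90)) = -67 + ((4*17 + 44)/(80 - 67))*(-1*(-90)) = -67 + ((68 + 44)/13)*90 = -67 + (112*(1/13))*90 = -67 + (112/13)*90 = -67 + 10080/13 = 9209/13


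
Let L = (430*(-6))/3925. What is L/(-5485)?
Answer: 516/4305725 ≈ 0.00011984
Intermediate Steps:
L = -516/785 (L = -2580*1/3925 = -516/785 ≈ -0.65732)
L/(-5485) = -516/785/(-5485) = -516/785*(-1/5485) = 516/4305725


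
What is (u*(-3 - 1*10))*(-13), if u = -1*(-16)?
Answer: 2704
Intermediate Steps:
u = 16
(u*(-3 - 1*10))*(-13) = (16*(-3 - 1*10))*(-13) = (16*(-3 - 10))*(-13) = (16*(-13))*(-13) = -208*(-13) = 2704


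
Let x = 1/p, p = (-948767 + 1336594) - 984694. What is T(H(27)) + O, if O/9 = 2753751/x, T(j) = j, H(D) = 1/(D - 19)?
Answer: -118340863064423/8 ≈ -1.4793e+13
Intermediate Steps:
H(D) = 1/(-19 + D)
p = -596867 (p = 387827 - 984694 = -596867)
x = -1/596867 (x = 1/(-596867) = -1/596867 ≈ -1.6754e-6)
O = -14792607883053 (O = 9*(2753751/(-1/596867)) = 9*(2753751*(-596867)) = 9*(-1643623098117) = -14792607883053)
T(H(27)) + O = 1/(-19 + 27) - 14792607883053 = 1/8 - 14792607883053 = -118340863064423/8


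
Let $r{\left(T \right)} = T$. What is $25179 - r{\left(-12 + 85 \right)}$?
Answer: $25106$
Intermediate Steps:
$25179 - r{\left(-12 + 85 \right)} = 25179 - \left(-12 + 85\right) = 25179 - 73 = 25106$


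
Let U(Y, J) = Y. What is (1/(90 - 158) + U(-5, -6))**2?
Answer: 116281/4624 ≈ 25.147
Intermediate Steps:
(1/(90 - 158) + U(-5, -6))**2 = (1/(90 - 158) - 5)**2 = (1/(-68) - 5)**2 = (-1/68 - 5)**2 = (-341/68)**2 = 116281/4624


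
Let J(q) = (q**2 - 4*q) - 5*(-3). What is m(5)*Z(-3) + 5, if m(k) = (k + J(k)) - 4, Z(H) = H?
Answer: -58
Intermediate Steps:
J(q) = 15 + q**2 - 4*q (J(q) = (q**2 - 4*q) + 15 = 15 + q**2 - 4*q)
m(k) = 11 + k**2 - 3*k (m(k) = (k + (15 + k**2 - 4*k)) - 4 = (15 + k**2 - 3*k) - 4 = 11 + k**2 - 3*k)
m(5)*Z(-3) + 5 = (11 + 5**2 - 3*5)*(-3) + 5 = (11 + 25 - 15)*(-3) + 5 = 21*(-3) + 5 = -63 + 5 = -58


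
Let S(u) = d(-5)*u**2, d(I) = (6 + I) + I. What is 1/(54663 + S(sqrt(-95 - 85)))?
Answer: 1/55383 ≈ 1.8056e-5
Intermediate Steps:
d(I) = 6 + 2*I
S(u) = -4*u**2 (S(u) = (6 + 2*(-5))*u**2 = (6 - 10)*u**2 = -4*u**2)
1/(54663 + S(sqrt(-95 - 85))) = 1/(54663 - 4*(sqrt(-95 - 85))**2) = 1/(54663 - 4*(sqrt(-180))**2) = 1/(54663 - 4*(6*I*sqrt(5))**2) = 1/(54663 - 4*(-180)) = 1/(54663 + 720) = 1/55383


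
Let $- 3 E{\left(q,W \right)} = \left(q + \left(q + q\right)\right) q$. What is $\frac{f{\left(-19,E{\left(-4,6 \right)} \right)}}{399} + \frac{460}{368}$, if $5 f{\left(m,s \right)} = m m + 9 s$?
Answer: $\frac{1549}{1140} \approx 1.3588$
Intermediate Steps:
$E{\left(q,W \right)} = - q^{2}$ ($E{\left(q,W \right)} = - \frac{\left(q + \left(q + q\right)\right) q}{3} = - \frac{\left(q + 2 q\right) q}{3} = - \frac{3 q q}{3} = - \frac{3 q^{2}}{3} = - q^{2}$)
$f{\left(m,s \right)} = \frac{m^{2}}{5} + \frac{9 s}{5}$ ($f{\left(m,s \right)} = \frac{m m + 9 s}{5} = \frac{m^{2} + 9 s}{5} = \frac{m^{2}}{5} + \frac{9 s}{5}$)
$\frac{f{\left(-19,E{\left(-4,6 \right)} \right)}}{399} + \frac{460}{368} = \frac{\frac{\left(-19\right)^{2}}{5} + \frac{9 \left(- \left(-4\right)^{2}\right)}{5}}{399} + \frac{460}{368} = \left(\frac{1}{5} \cdot 361 + \frac{9 \left(\left(-1\right) 16\right)}{5}\right) \frac{1}{399} + 460 \cdot \frac{1}{368} = \left(\frac{361}{5} + \frac{9}{5} \left(-16\right)\right) \frac{1}{399} + \frac{5}{4} = \left(\frac{361}{5} - \frac{144}{5}\right) \frac{1}{399} + \frac{5}{4} = \frac{217}{5} \cdot \frac{1}{399} + \frac{5}{4} = \frac{31}{285} + \frac{5}{4} = \frac{1549}{1140}$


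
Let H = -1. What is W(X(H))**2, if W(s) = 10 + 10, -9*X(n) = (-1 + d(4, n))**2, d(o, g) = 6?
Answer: 400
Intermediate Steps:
X(n) = -25/9 (X(n) = -(-1 + 6)**2/9 = -1/9*5**2 = -1/9*25 = -25/9)
W(s) = 20
W(X(H))**2 = 20**2 = 400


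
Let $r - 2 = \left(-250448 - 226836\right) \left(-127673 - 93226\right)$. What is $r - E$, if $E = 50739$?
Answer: $105431507579$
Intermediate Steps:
$r = 105431558318$ ($r = 2 + \left(-250448 - 226836\right) \left(-127673 - 93226\right) = 2 - -105431558316 = 2 + 105431558316 = 105431558318$)
$r - E = 105431558318 - 50739 = 105431507579$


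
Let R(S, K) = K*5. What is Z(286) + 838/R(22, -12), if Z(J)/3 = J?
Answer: 25321/30 ≈ 844.03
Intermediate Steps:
R(S, K) = 5*K
Z(J) = 3*J
Z(286) + 838/R(22, -12) = 3*286 + 838/(5*(-12)) = 858 + 838/(-60) = 858 - 1/60*838 = 858 - 419/30 = 25321/30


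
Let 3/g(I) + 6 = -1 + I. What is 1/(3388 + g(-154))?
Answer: 161/545465 ≈ 0.00029516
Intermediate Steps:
g(I) = 3/(-7 + I) (g(I) = 3/(-6 + (-1 + I)) = 3/(-7 + I))
1/(3388 + g(-154)) = 1/(3388 + 3/(-7 - 154)) = 1/(3388 + 3/(-161)) = 1/(3388 + 3*(-1/161)) = 1/(3388 - 3/161) = 1/(545465/161) = 161/545465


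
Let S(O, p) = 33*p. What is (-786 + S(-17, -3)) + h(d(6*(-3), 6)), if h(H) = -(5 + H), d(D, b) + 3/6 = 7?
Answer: -1793/2 ≈ -896.50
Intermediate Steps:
d(D, b) = 13/2 (d(D, b) = -½ + 7 = 13/2)
h(H) = -5 - H
(-786 + S(-17, -3)) + h(d(6*(-3), 6)) = (-786 + 33*(-3)) + (-5 - 1*13/2) = (-786 - 99) + (-5 - 13/2) = -885 - 23/2 = -1793/2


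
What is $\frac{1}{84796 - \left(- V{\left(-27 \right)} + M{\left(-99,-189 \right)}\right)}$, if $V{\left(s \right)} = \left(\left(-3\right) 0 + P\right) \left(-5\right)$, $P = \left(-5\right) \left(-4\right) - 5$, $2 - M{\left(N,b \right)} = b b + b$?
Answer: $\frac{1}{120251} \approx 8.3159 \cdot 10^{-6}$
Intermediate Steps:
$M{\left(N,b \right)} = 2 - b - b^{2}$ ($M{\left(N,b \right)} = 2 - \left(b b + b\right) = 2 - \left(b^{2} + b\right) = 2 - \left(b + b^{2}\right) = 2 - b - b^{2}$)
$P = 15$ ($P = 20 - 5 = 15$)
$V{\left(s \right)} = -75$ ($V{\left(s \right)} = \left(\left(-3\right) 0 + 15\right) \left(-5\right) = \left(0 + 15\right) \left(-5\right) = 15 \left(-5\right) = -75$)
$\frac{1}{84796 - \left(- V{\left(-27 \right)} + M{\left(-99,-189 \right)}\right)} = \frac{1}{84796 - \left(77 - 35721 + 189\right)} = \frac{1}{84796 - \left(266 - 35721\right)} = \frac{1}{84796 - -35455} = \frac{1}{84796 + \left(-75 + 35530\right)} = \frac{1}{84796 + 35455} = \frac{1}{120251}$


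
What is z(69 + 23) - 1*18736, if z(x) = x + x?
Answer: -18552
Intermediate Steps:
z(x) = 2*x
z(69 + 23) - 1*18736 = 2*(69 + 23) - 1*18736 = 2*92 - 18736 = 184 - 18736 = -18552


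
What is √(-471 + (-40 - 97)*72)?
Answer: I*√10335 ≈ 101.66*I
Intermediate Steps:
√(-471 + (-40 - 97)*72) = √(-471 - 137*72) = √(-471 - 9864) = √(-10335) = I*√10335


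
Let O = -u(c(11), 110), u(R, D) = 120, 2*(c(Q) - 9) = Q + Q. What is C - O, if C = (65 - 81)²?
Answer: 376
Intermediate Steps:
c(Q) = 9 + Q (c(Q) = 9 + (Q + Q)/2 = 9 + (2*Q)/2 = 9 + Q)
C = 256 (C = (-16)² = 256)
O = -120 (O = -1*120 = -120)
C - O = 256 - 1*(-120) = 256 + 120 = 376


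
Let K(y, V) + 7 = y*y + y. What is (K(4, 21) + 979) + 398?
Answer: 1390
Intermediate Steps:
K(y, V) = -7 + y + y**2 (K(y, V) = -7 + (y*y + y) = -7 + (y**2 + y) = -7 + (y + y**2) = -7 + y + y**2)
(K(4, 21) + 979) + 398 = ((-7 + 4 + 4**2) + 979) + 398 = ((-7 + 4 + 16) + 979) + 398 = (13 + 979) + 398 = 992 + 398 = 1390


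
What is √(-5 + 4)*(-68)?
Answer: -68*I ≈ -68.0*I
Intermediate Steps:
√(-5 + 4)*(-68) = √(-1)*(-68) = I*(-68) = -68*I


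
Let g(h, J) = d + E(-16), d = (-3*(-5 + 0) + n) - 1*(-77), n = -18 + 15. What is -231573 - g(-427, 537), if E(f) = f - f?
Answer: -231662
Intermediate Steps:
E(f) = 0
n = -3
d = 89 (d = (-3*(-5 + 0) - 3) - 1*(-77) = (-3*(-5) - 3) + 77 = (15 - 3) + 77 = 12 + 77 = 89)
g(h, J) = 89 (g(h, J) = 89 + 0 = 89)
-231573 - g(-427, 537) = -231573 - 1*89 = -231573 - 89 = -231662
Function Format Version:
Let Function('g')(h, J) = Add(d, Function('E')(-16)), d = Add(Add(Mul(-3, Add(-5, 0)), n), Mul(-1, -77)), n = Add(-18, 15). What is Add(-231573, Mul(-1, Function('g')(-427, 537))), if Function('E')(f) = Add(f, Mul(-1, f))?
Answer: -231662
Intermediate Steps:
Function('E')(f) = 0
n = -3
d = 89 (d = Add(Add(Mul(-3, Add(-5, 0)), -3), Mul(-1, -77)) = Add(Add(Mul(-3, -5), -3), 77) = Add(Add(15, -3), 77) = Add(12, 77) = 89)
Function('g')(h, J) = 89 (Function('g')(h, J) = Add(89, 0) = 89)
Add(-231573, Mul(-1, Function('g')(-427, 537))) = Add(-231573, Mul(-1, 89)) = Add(-231573, -89) = -231662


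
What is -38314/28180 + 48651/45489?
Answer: -61980061/213646670 ≈ -0.29011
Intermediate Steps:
-38314/28180 + 48651/45489 = -38314*1/28180 + 48651*(1/45489) = -19157/14090 + 16217/15163 = -61980061/213646670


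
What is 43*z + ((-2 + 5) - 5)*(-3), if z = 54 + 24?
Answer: 3360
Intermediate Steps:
z = 78
43*z + ((-2 + 5) - 5)*(-3) = 43*78 + ((-2 + 5) - 5)*(-3) = 3354 + (3 - 5)*(-3) = 3354 - 2*(-3) = 3354 + 6 = 3360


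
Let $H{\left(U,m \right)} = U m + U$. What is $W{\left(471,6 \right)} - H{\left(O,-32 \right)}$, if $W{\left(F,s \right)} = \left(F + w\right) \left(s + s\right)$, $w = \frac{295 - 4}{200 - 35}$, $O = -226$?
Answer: $- \frac{73306}{55} \approx -1332.8$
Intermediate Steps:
$w = \frac{97}{55}$ ($w = \frac{291}{165} = 291 \cdot \frac{1}{165} = \frac{97}{55} \approx 1.7636$)
$W{\left(F,s \right)} = 2 s \left(\frac{97}{55} + F\right)$ ($W{\left(F,s \right)} = \left(F + \frac{97}{55}\right) \left(s + s\right) = \left(\frac{97}{55} + F\right) 2 s = 2 s \left(\frac{97}{55} + F\right)$)
$H{\left(U,m \right)} = U + U m$
$W{\left(471,6 \right)} - H{\left(O,-32 \right)} = \frac{2}{55} \cdot 6 \left(97 + 55 \cdot 471\right) - - 226 \left(1 - 32\right) = \frac{2}{55} \cdot 6 \left(97 + 25905\right) - \left(-226\right) \left(-31\right) = \frac{2}{55} \cdot 6 \cdot 26002 - 7006 = \frac{312024}{55} - 7006 = - \frac{73306}{55}$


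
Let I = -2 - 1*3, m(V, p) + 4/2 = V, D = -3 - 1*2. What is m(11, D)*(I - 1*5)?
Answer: -90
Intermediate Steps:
D = -5 (D = -3 - 2 = -5)
m(V, p) = -2 + V
I = -5 (I = -2 - 3 = -5)
m(11, D)*(I - 1*5) = (-2 + 11)*(-5 - 1*5) = 9*(-5 - 5) = 9*(-10) = -90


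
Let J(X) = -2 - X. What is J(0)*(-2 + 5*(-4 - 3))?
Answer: 74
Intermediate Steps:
J(0)*(-2 + 5*(-4 - 3)) = (-2 - 1*0)*(-2 + 5*(-4 - 3)) = (-2 + 0)*(-2 + 5*(-7)) = -2*(-2 - 35) = -2*(-37) = 74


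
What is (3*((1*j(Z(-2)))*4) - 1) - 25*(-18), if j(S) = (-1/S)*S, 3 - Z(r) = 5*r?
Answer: 437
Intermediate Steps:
Z(r) = 3 - 5*r
j(S) = -1
(3*((1*j(Z(-2)))*4) - 1) - 25*(-18) = (3*((1*(-1))*4) - 1) - 25*(-18) = (3*(-1*4) - 1) + 450 = (3*(-4) - 1) + 450 = (-12 - 1) + 450 = -13 + 450 = 437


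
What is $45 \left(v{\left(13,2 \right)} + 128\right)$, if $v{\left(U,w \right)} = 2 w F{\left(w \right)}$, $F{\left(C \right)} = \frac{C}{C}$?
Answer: $5940$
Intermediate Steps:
$F{\left(C \right)} = 1$
$v{\left(U,w \right)} = 2 w$ ($v{\left(U,w \right)} = 2 w 1 = 2 w$)
$45 \left(v{\left(13,2 \right)} + 128\right) = 45 \left(2 \cdot 2 + 128\right) = 45 \left(4 + 128\right) = 45 \cdot 132 = 5940$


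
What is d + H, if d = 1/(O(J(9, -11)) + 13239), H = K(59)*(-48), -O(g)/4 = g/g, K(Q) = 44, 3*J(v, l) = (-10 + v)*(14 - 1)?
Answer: -27952319/13235 ≈ -2112.0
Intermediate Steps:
J(v, l) = -130/3 + 13*v/3 (J(v, l) = ((-10 + v)*(14 - 1))/3 = ((-10 + v)*13)/3 = (-130 + 13*v)/3 = -130/3 + 13*v/3)
O(g) = -4 (O(g) = -4*g/g = -4*1 = -4)
H = -2112 (H = 44*(-48) = -2112)
d = 1/13235 (d = 1/(-4 + 13239) = 1/13235 ≈ 7.5557e-5)
d + H = 1/13235 - 2112 = -27952319/13235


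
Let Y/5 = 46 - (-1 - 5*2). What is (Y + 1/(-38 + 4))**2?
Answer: 93876721/1156 ≈ 81208.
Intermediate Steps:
Y = 285 (Y = 5*(46 - (-1 - 5*2)) = 5*(46 - (-1 - 10)) = 5*(46 - 1*(-11)) = 5*(46 + 11) = 5*57 = 285)
(Y + 1/(-38 + 4))**2 = (285 + 1/(-38 + 4))**2 = (285 + 1/(-34))**2 = (285 - 1/34)**2 = (9689/34)**2 = 93876721/1156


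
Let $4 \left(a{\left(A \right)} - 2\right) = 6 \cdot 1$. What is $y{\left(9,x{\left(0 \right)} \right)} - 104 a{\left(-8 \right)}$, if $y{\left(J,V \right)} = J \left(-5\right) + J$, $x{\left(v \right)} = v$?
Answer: $-400$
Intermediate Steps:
$a{\left(A \right)} = \frac{7}{2}$ ($a{\left(A \right)} = 2 + \frac{6 \cdot 1}{4} = 2 + \frac{1}{4} \cdot 6 = 2 + \frac{3}{2} = \frac{7}{2}$)
$y{\left(J,V \right)} = - 4 J$ ($y{\left(J,V \right)} = - 5 J + J = - 4 J$)
$y{\left(9,x{\left(0 \right)} \right)} - 104 a{\left(-8 \right)} = \left(-4\right) 9 - 364 = -36 - 364 = -400$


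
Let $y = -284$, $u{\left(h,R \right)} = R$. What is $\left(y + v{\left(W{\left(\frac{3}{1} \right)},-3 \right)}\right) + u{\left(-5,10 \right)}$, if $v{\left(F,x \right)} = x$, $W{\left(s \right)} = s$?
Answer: $-277$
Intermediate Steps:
$\left(y + v{\left(W{\left(\frac{3}{1} \right)},-3 \right)}\right) + u{\left(-5,10 \right)} = \left(-284 - 3\right) + 10 = -287 + 10 = -277$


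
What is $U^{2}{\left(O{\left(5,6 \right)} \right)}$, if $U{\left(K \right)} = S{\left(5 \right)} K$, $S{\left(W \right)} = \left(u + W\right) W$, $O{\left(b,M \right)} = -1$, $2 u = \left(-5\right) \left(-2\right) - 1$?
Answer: $\frac{9025}{4} \approx 2256.3$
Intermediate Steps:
$u = \frac{9}{2}$ ($u = \frac{\left(-5\right) \left(-2\right) - 1}{2} = \frac{10 - 1}{2} = \frac{1}{2} \cdot 9 = \frac{9}{2} \approx 4.5$)
$S{\left(W \right)} = W \left(\frac{9}{2} + W\right)$ ($S{\left(W \right)} = \left(\frac{9}{2} + W\right) W = W \left(\frac{9}{2} + W\right)$)
$U{\left(K \right)} = \frac{95 K}{2}$ ($U{\left(K \right)} = \frac{1}{2} \cdot 5 \left(9 + 2 \cdot 5\right) K = \frac{1}{2} \cdot 5 \left(9 + 10\right) K = \frac{1}{2} \cdot 5 \cdot 19 K = \frac{95 K}{2}$)
$U^{2}{\left(O{\left(5,6 \right)} \right)} = \left(\frac{95}{2} \left(-1\right)\right)^{2} = \left(- \frac{95}{2}\right)^{2} = \frac{9025}{4}$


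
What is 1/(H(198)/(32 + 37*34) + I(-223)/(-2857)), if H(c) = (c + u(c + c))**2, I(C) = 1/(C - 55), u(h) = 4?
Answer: 512288670/16204207537 ≈ 0.031615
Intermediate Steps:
I(C) = 1/(-55 + C)
H(c) = (4 + c)**2 (H(c) = (c + 4)**2 = (4 + c)**2)
1/(H(198)/(32 + 37*34) + I(-223)/(-2857)) = 1/((4 + 198)**2/(32 + 37*34) + 1/(-55 - 223*(-2857))) = 1/(202**2/(32 + 1258) - 1/2857/(-278)) = 1/(40804/1290 - 1/278*(-1/2857)) = 1/(40804*(1/1290) + 1/794246) = 1/(20402/645 + 1/794246) = 1/(16204207537/512288670) = 512288670/16204207537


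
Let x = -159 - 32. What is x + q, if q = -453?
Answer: -644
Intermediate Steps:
x = -191
x + q = -191 - 453 = -644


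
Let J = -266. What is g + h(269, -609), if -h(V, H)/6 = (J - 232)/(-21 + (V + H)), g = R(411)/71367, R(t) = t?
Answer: -71032075/8587829 ≈ -8.2713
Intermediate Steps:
g = 137/23789 (g = 411/71367 = 411*(1/71367) = 137/23789 ≈ 0.0057590)
h(V, H) = 2988/(-21 + H + V) (h(V, H) = -6*(-266 - 232)/(-21 + (V + H)) = -(-2988)/(-21 + (H + V)) = -(-2988)/(-21 + H + V) = 2988/(-21 + H + V))
g + h(269, -609) = 137/23789 + 2988/(-21 - 609 + 269) = 137/23789 + 2988/(-361) = 137/23789 + 2988*(-1/361) = 137/23789 - 2988/361 = -71032075/8587829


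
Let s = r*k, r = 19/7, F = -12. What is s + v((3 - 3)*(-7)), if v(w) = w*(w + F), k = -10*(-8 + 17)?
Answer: -1710/7 ≈ -244.29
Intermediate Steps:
k = -90 (k = -10*9 = -90)
r = 19/7 (r = 19*(1/7) = 19/7 ≈ 2.7143)
v(w) = w*(-12 + w) (v(w) = w*(w - 12) = w*(-12 + w))
s = -1710/7 (s = (19/7)*(-90) = -1710/7 ≈ -244.29)
s + v((3 - 3)*(-7)) = -1710/7 + ((3 - 3)*(-7))*(-12 + (3 - 3)*(-7)) = -1710/7 + (0*(-7))*(-12 + 0*(-7)) = -1710/7 + 0*(-12 + 0) = -1710/7 + 0*(-12) = -1710/7 + 0 = -1710/7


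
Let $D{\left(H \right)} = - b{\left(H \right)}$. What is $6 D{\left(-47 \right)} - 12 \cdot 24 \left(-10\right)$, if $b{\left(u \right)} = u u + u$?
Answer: $-10092$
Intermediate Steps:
$b{\left(u \right)} = u + u^{2}$ ($b{\left(u \right)} = u^{2} + u = u + u^{2}$)
$D{\left(H \right)} = - H \left(1 + H\right)$
$6 D{\left(-47 \right)} - 12 \cdot 24 \left(-10\right) = 6 \left(\left(-1\right) \left(-47\right) \left(1 - 47\right)\right) - 12 \cdot 24 \left(-10\right) = 6 \left(\left(-1\right) \left(-47\right) \left(-46\right)\right) - 288 \left(-10\right) = 6 \left(-2162\right) - -2880 = -12972 + 2880 = -10092$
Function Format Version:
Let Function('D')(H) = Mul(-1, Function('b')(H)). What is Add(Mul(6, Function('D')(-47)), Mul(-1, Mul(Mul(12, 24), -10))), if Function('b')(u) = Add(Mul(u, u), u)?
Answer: -10092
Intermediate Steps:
Function('b')(u) = Add(u, Pow(u, 2)) (Function('b')(u) = Add(Pow(u, 2), u) = Add(u, Pow(u, 2)))
Function('D')(H) = Mul(-1, H, Add(1, H)) (Function('D')(H) = Mul(-1, Mul(H, Add(1, H))) = Mul(-1, H, Add(1, H)))
Add(Mul(6, Function('D')(-47)), Mul(-1, Mul(Mul(12, 24), -10))) = Add(Mul(6, Mul(-1, -47, Add(1, -47))), Mul(-1, Mul(Mul(12, 24), -10))) = Add(Mul(6, Mul(-1, -47, -46)), Mul(-1, Mul(288, -10))) = Add(Mul(6, -2162), Mul(-1, -2880)) = Add(-12972, 2880) = -10092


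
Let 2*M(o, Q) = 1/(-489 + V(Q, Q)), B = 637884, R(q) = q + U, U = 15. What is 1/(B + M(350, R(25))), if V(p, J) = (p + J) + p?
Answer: 738/470758391 ≈ 1.5677e-6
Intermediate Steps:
V(p, J) = J + 2*p (V(p, J) = (J + p) + p = J + 2*p)
R(q) = 15 + q (R(q) = q + 15 = 15 + q)
M(o, Q) = 1/(2*(-489 + 3*Q)) (M(o, Q) = 1/(2*(-489 + (Q + 2*Q))) = 1/(2*(-489 + 3*Q)))
1/(B + M(350, R(25))) = 1/(637884 + 1/(6*(-163 + (15 + 25)))) = 1/(637884 + 1/(6*(-163 + 40))) = 1/(637884 + (⅙)/(-123)) = 1/(637884 + (⅙)*(-1/123)) = 1/(637884 - 1/738) = 1/(470758391/738) = 738/470758391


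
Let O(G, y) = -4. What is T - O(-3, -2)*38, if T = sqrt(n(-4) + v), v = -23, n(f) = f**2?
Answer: 152 + I*sqrt(7) ≈ 152.0 + 2.6458*I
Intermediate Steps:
T = I*sqrt(7) (T = sqrt((-4)**2 - 23) = sqrt(16 - 23) = sqrt(-7) = I*sqrt(7) ≈ 2.6458*I)
T - O(-3, -2)*38 = I*sqrt(7) - 1*(-4)*38 = I*sqrt(7) + 4*38 = I*sqrt(7) + 152 = 152 + I*sqrt(7)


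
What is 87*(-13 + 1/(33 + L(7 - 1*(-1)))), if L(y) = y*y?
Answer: -109620/97 ≈ -1130.1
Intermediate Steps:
L(y) = y²
87*(-13 + 1/(33 + L(7 - 1*(-1)))) = 87*(-13 + 1/(33 + (7 - 1*(-1))²)) = 87*(-13 + 1/(33 + (7 + 1)²)) = 87*(-13 + 1/(33 + 8²)) = 87*(-13 + 1/(33 + 64)) = 87*(-13 + 1/97) = 87*(-1260/97) = -109620/97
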